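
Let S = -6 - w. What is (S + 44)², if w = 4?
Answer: 1156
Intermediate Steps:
S = -10 (S = -6 - 1*4 = -6 - 4 = -10)
(S + 44)² = (-10 + 44)² = 34² = 1156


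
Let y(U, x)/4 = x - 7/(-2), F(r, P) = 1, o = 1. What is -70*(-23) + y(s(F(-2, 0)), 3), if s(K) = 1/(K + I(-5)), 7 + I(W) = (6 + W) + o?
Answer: 1636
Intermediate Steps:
I(W) = W (I(W) = -7 + ((6 + W) + 1) = -7 + (7 + W) = W)
s(K) = 1/(-5 + K) (s(K) = 1/(K - 5) = 1/(-5 + K))
y(U, x) = 14 + 4*x (y(U, x) = 4*(x - 7/(-2)) = 4*(x - 7*(-1)/2) = 4*(x - 1*(-7/2)) = 4*(x + 7/2) = 4*(7/2 + x) = 14 + 4*x)
-70*(-23) + y(s(F(-2, 0)), 3) = -70*(-23) + (14 + 4*3) = 1610 + (14 + 12) = 1610 + 26 = 1636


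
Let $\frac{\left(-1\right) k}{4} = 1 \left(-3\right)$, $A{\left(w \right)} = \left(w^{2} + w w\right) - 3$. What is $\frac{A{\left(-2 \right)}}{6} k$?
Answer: $10$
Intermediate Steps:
$A{\left(w \right)} = -3 + 2 w^{2}$ ($A{\left(w \right)} = \left(w^{2} + w^{2}\right) - 3 = 2 w^{2} - 3 = -3 + 2 w^{2}$)
$k = 12$ ($k = - 4 \cdot 1 \left(-3\right) = \left(-4\right) \left(-3\right) = 12$)
$\frac{A{\left(-2 \right)}}{6} k = \frac{-3 + 2 \left(-2\right)^{2}}{6} \cdot 12 = \frac{-3 + 2 \cdot 4}{6} \cdot 12 = \frac{-3 + 8}{6} \cdot 12 = \frac{1}{6} \cdot 5 \cdot 12 = \frac{5}{6} \cdot 12 = 10$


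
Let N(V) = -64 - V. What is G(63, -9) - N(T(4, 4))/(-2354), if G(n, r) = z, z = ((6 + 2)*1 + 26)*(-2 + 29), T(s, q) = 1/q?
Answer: 8643631/9416 ≈ 917.97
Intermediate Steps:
z = 918 (z = (8*1 + 26)*27 = (8 + 26)*27 = 34*27 = 918)
G(n, r) = 918
G(63, -9) - N(T(4, 4))/(-2354) = 918 - (-64 - 1/4)/(-2354) = 918 - (-64 - 1*1/4)*(-1)/2354 = 918 - (-64 - 1/4)*(-1)/2354 = 918 - (-257)*(-1)/(4*2354) = 918 - 1*257/9416 = 918 - 257/9416 = 8643631/9416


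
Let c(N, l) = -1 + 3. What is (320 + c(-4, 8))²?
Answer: 103684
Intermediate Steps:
c(N, l) = 2
(320 + c(-4, 8))² = (320 + 2)² = 322² = 103684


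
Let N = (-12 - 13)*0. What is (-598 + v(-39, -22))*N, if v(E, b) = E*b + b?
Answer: 0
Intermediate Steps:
v(E, b) = b + E*b
N = 0 (N = -25*0 = 0)
(-598 + v(-39, -22))*N = (-598 - 22*(1 - 39))*0 = (-598 - 22*(-38))*0 = (-598 + 836)*0 = 238*0 = 0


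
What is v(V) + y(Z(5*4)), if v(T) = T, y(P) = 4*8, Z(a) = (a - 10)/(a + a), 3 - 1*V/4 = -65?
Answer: 304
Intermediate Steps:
V = 272 (V = 12 - 4*(-65) = 12 + 260 = 272)
Z(a) = (-10 + a)/(2*a) (Z(a) = (-10 + a)/((2*a)) = (-10 + a)*(1/(2*a)) = (-10 + a)/(2*a))
y(P) = 32
v(V) + y(Z(5*4)) = 272 + 32 = 304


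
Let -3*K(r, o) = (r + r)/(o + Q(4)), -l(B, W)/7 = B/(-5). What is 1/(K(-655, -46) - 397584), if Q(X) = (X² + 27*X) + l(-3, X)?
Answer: -1107/440118938 ≈ -2.5152e-6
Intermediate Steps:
l(B, W) = 7*B/5 (l(B, W) = -7*B/(-5) = -7*B*(-1)/5 = -(-7)*B/5 = 7*B/5)
Q(X) = -21/5 + X² + 27*X (Q(X) = (X² + 27*X) + (7/5)*(-3) = (X² + 27*X) - 21/5 = -21/5 + X² + 27*X)
K(r, o) = -2*r/(3*(599/5 + o)) (K(r, o) = -(r + r)/(3*(o + (-21/5 + 4² + 27*4))) = -2*r/(3*(o + (-21/5 + 16 + 108))) = -2*r/(3*(o + 599/5)) = -2*r/(3*(599/5 + o)))
1/(K(-655, -46) - 397584) = 1/(-10*(-655)/(1797 + 15*(-46)) - 397584) = 1/(-10*(-655)/(1797 - 690) - 397584) = 1/(-10*(-655)/1107 - 397584) = 1/(-10*(-655)*1/1107 - 397584) = 1/(6550/1107 - 397584) = 1/(-440118938/1107) = -1107/440118938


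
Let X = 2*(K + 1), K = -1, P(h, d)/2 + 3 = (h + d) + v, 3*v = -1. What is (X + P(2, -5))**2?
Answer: 1444/9 ≈ 160.44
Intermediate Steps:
v = -1/3 (v = (1/3)*(-1) = -1/3 ≈ -0.33333)
P(h, d) = -20/3 + 2*d + 2*h (P(h, d) = -6 + 2*((h + d) - 1/3) = -6 + 2*((d + h) - 1/3) = -6 + 2*(-1/3 + d + h) = -6 + (-2/3 + 2*d + 2*h) = -20/3 + 2*d + 2*h)
X = 0 (X = 2*(-1 + 1) = 2*0 = 0)
(X + P(2, -5))**2 = (0 + (-20/3 + 2*(-5) + 2*2))**2 = (0 + (-20/3 - 10 + 4))**2 = (0 - 38/3)**2 = (-38/3)**2 = 1444/9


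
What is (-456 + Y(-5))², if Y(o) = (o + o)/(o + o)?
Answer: 207025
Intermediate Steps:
Y(o) = 1 (Y(o) = (2*o)/((2*o)) = (2*o)*(1/(2*o)) = 1)
(-456 + Y(-5))² = (-456 + 1)² = (-455)² = 207025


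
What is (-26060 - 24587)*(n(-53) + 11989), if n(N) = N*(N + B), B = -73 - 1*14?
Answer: -983007623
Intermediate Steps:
B = -87 (B = -73 - 14 = -87)
n(N) = N*(-87 + N) (n(N) = N*(N - 87) = N*(-87 + N))
(-26060 - 24587)*(n(-53) + 11989) = (-26060 - 24587)*(-53*(-87 - 53) + 11989) = -50647*(-53*(-140) + 11989) = -50647*(7420 + 11989) = -50647*19409 = -983007623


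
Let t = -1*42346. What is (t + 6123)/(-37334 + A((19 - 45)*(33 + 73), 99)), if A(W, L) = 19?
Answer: 36223/37315 ≈ 0.97074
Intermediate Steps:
t = -42346
(t + 6123)/(-37334 + A((19 - 45)*(33 + 73), 99)) = (-42346 + 6123)/(-37334 + 19) = -36223/(-37315) = -36223*(-1/37315) = 36223/37315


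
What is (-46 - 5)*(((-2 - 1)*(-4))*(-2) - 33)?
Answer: 2907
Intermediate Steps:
(-46 - 5)*(((-2 - 1)*(-4))*(-2) - 33) = -51*(-3*(-4)*(-2) - 33) = -51*(12*(-2) - 33) = -51*(-24 - 33) = -51*(-57) = 2907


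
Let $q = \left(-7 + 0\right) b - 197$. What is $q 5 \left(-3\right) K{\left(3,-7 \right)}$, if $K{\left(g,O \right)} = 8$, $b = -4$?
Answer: $20280$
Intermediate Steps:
$q = -169$ ($q = \left(-7 + 0\right) \left(-4\right) - 197 = \left(-7\right) \left(-4\right) - 197 = 28 - 197 = -169$)
$q 5 \left(-3\right) K{\left(3,-7 \right)} = - 169 \cdot 5 \left(-3\right) 8 = - 169 \left(\left(-15\right) 8\right) = \left(-169\right) \left(-120\right) = 20280$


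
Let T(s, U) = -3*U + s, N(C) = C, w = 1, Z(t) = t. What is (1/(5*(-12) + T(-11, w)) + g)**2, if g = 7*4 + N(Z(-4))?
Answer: 3150625/5476 ≈ 575.35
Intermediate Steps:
T(s, U) = s - 3*U
g = 24 (g = 7*4 - 4 = 28 - 4 = 24)
(1/(5*(-12) + T(-11, w)) + g)**2 = (1/(5*(-12) + (-11 - 3*1)) + 24)**2 = (1/(-60 + (-11 - 3)) + 24)**2 = (1/(-60 - 14) + 24)**2 = (1/(-74) + 24)**2 = (-1/74 + 24)**2 = (1775/74)**2 = 3150625/5476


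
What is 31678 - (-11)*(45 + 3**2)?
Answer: 32272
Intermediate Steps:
31678 - (-11)*(45 + 3**2) = 31678 - (-11)*(45 + 9) = 31678 - (-11)*54 = 31678 - 1*(-594) = 31678 + 594 = 32272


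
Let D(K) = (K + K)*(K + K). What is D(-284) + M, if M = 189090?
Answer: 511714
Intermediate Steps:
D(K) = 4*K² (D(K) = (2*K)*(2*K) = 4*K²)
D(-284) + M = 4*(-284)² + 189090 = 4*80656 + 189090 = 322624 + 189090 = 511714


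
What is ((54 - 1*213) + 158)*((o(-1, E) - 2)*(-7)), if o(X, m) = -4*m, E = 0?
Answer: -14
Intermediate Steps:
((54 - 1*213) + 158)*((o(-1, E) - 2)*(-7)) = ((54 - 1*213) + 158)*((-4*0 - 2)*(-7)) = ((54 - 213) + 158)*((0 - 2)*(-7)) = (-159 + 158)*(-2*(-7)) = -1*14 = -14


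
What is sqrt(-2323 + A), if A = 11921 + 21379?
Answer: sqrt(30977) ≈ 176.00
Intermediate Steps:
A = 33300
sqrt(-2323 + A) = sqrt(-2323 + 33300) = sqrt(30977)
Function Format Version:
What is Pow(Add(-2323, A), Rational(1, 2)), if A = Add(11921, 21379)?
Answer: Pow(30977, Rational(1, 2)) ≈ 176.00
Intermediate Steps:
A = 33300
Pow(Add(-2323, A), Rational(1, 2)) = Pow(Add(-2323, 33300), Rational(1, 2)) = Pow(30977, Rational(1, 2))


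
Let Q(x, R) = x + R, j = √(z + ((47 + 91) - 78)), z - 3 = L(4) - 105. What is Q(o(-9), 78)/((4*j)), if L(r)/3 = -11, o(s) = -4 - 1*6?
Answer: -17*I*√3/15 ≈ -1.963*I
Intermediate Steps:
o(s) = -10 (o(s) = -4 - 6 = -10)
L(r) = -33 (L(r) = 3*(-11) = -33)
z = -135 (z = 3 + (-33 - 105) = 3 - 138 = -135)
j = 5*I*√3 (j = √(-135 + ((47 + 91) - 78)) = √(-135 + (138 - 78)) = √(-135 + 60) = √(-75) = 5*I*√3 ≈ 8.6602*I)
Q(x, R) = R + x
Q(o(-9), 78)/((4*j)) = (78 - 10)/((4*(5*I*√3))) = 68/((20*I*√3)) = 68*(-I*√3/60) = -17*I*√3/15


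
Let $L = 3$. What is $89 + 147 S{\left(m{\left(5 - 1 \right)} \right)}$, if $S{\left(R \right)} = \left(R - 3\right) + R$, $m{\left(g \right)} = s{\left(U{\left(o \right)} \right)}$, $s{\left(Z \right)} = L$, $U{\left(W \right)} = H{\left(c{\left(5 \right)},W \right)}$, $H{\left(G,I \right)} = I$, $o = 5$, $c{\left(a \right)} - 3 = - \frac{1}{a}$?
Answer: $530$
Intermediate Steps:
$c{\left(a \right)} = 3 - \frac{1}{a}$
$U{\left(W \right)} = W$
$s{\left(Z \right)} = 3$
$m{\left(g \right)} = 3$
$S{\left(R \right)} = -3 + 2 R$ ($S{\left(R \right)} = \left(-3 + R\right) + R = -3 + 2 R$)
$89 + 147 S{\left(m{\left(5 - 1 \right)} \right)} = 89 + 147 \left(-3 + 2 \cdot 3\right) = 89 + 147 \left(-3 + 6\right) = 89 + 147 \cdot 3 = 89 + 441 = 530$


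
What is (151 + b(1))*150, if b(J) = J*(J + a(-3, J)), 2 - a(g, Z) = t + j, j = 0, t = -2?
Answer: 23400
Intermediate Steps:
a(g, Z) = 4 (a(g, Z) = 2 - (-2 + 0) = 2 - 1*(-2) = 2 + 2 = 4)
b(J) = J*(4 + J) (b(J) = J*(J + 4) = J*(4 + J))
(151 + b(1))*150 = (151 + 1*(4 + 1))*150 = (151 + 1*5)*150 = (151 + 5)*150 = 156*150 = 23400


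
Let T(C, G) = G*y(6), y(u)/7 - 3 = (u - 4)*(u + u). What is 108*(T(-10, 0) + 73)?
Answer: 7884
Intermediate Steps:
y(u) = 21 + 14*u*(-4 + u) (y(u) = 21 + 7*((u - 4)*(u + u)) = 21 + 7*((-4 + u)*(2*u)) = 21 + 7*(2*u*(-4 + u)) = 21 + 14*u*(-4 + u))
T(C, G) = 189*G (T(C, G) = G*(21 - 56*6 + 14*6²) = G*(21 - 336 + 14*36) = G*(21 - 336 + 504) = G*189 = 189*G)
108*(T(-10, 0) + 73) = 108*(189*0 + 73) = 108*(0 + 73) = 108*73 = 7884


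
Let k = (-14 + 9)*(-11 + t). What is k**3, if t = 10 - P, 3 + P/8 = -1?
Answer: -3723875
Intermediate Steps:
P = -32 (P = -24 + 8*(-1) = -24 - 8 = -32)
t = 42 (t = 10 - 1*(-32) = 10 + 32 = 42)
k = -155 (k = (-14 + 9)*(-11 + 42) = -5*31 = -155)
k**3 = (-155)**3 = -3723875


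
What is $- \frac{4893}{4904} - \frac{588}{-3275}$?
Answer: $- \frac{13141023}{16060600} \approx -0.81821$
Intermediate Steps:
$- \frac{4893}{4904} - \frac{588}{-3275} = \left(-4893\right) \frac{1}{4904} - - \frac{588}{3275} = - \frac{4893}{4904} + \frac{588}{3275} = - \frac{13141023}{16060600}$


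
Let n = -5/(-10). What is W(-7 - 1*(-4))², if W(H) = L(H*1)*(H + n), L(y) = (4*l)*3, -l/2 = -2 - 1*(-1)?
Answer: 3600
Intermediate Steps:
l = 2 (l = -2*(-2 - 1*(-1)) = -2*(-2 + 1) = -2*(-1) = 2)
L(y) = 24 (L(y) = (4*2)*3 = 8*3 = 24)
n = ½ (n = -5*(-⅒) = ½ ≈ 0.50000)
W(H) = 12 + 24*H (W(H) = 24*(H + ½) = 24*(½ + H) = 12 + 24*H)
W(-7 - 1*(-4))² = (12 + 24*(-7 - 1*(-4)))² = (12 + 24*(-7 + 4))² = (12 + 24*(-3))² = (12 - 72)² = (-60)² = 3600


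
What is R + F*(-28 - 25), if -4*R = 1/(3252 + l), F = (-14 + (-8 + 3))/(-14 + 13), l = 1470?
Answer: -19020217/18888 ≈ -1007.0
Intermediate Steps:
F = 19 (F = (-14 - 5)/(-1) = -19*(-1) = 19)
R = -1/18888 (R = -1/(4*(3252 + 1470)) = -¼/4722 = -¼*1/4722 = -1/18888 ≈ -5.2944e-5)
R + F*(-28 - 25) = -1/18888 + 19*(-28 - 25) = -1/18888 + 19*(-53) = -1/18888 - 1007 = -19020217/18888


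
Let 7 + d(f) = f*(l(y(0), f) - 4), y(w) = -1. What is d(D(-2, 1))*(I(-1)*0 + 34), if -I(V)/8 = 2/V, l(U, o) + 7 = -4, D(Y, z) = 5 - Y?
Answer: -3808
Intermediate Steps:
l(U, o) = -11 (l(U, o) = -7 - 4 = -11)
d(f) = -7 - 15*f (d(f) = -7 + f*(-11 - 4) = -7 + f*(-15) = -7 - 15*f)
I(V) = -16/V
d(D(-2, 1))*(I(-1)*0 + 34) = (-7 - 15*(5 - 1*(-2)))*(-16/(-1)*0 + 34) = (-7 - 15*(5 + 2))*(-16*(-1)*0 + 34) = (-7 - 15*7)*(16*0 + 34) = (-7 - 105)*(0 + 34) = -112*34 = -3808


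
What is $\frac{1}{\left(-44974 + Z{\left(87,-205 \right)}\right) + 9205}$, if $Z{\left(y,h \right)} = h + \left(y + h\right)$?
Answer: $- \frac{1}{36092} \approx -2.7707 \cdot 10^{-5}$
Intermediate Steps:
$Z{\left(y,h \right)} = y + 2 h$ ($Z{\left(y,h \right)} = h + \left(h + y\right) = y + 2 h$)
$\frac{1}{\left(-44974 + Z{\left(87,-205 \right)}\right) + 9205} = \frac{1}{\left(-44974 + \left(87 + 2 \left(-205\right)\right)\right) + 9205} = \frac{1}{\left(-44974 + \left(87 - 410\right)\right) + 9205} = \frac{1}{\left(-44974 - 323\right) + 9205} = \frac{1}{-45297 + 9205} = \frac{1}{-36092} = - \frac{1}{36092}$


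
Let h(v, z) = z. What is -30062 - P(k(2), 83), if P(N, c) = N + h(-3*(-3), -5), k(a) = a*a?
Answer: -30061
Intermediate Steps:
k(a) = a²
P(N, c) = -5 + N (P(N, c) = N - 5 = -5 + N)
-30062 - P(k(2), 83) = -30062 - (-5 + 2²) = -30062 - (-5 + 4) = -30062 - 1*(-1) = -30062 + 1 = -30061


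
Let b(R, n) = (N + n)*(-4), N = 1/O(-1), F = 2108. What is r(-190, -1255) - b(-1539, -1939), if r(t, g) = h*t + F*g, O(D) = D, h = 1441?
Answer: -2927090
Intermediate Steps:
r(t, g) = 1441*t + 2108*g
N = -1 (N = 1/(-1) = -1)
b(R, n) = 4 - 4*n (b(R, n) = (-1 + n)*(-4) = 4 - 4*n)
r(-190, -1255) - b(-1539, -1939) = (1441*(-190) + 2108*(-1255)) - (4 - 4*(-1939)) = (-273790 - 2645540) - (4 + 7756) = -2919330 - 1*7760 = -2919330 - 7760 = -2927090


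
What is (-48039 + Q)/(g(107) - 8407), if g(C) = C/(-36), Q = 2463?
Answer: 1640736/302759 ≈ 5.4193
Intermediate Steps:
g(C) = -C/36 (g(C) = C*(-1/36) = -C/36)
(-48039 + Q)/(g(107) - 8407) = (-48039 + 2463)/(-1/36*107 - 8407) = -45576/(-107/36 - 8407) = -45576/(-302759/36) = -45576*(-36/302759) = 1640736/302759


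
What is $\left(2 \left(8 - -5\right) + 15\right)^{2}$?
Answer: $1681$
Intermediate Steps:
$\left(2 \left(8 - -5\right) + 15\right)^{2} = \left(2 \left(8 + 5\right) + 15\right)^{2} = \left(2 \cdot 13 + 15\right)^{2} = \left(26 + 15\right)^{2} = 41^{2} = 1681$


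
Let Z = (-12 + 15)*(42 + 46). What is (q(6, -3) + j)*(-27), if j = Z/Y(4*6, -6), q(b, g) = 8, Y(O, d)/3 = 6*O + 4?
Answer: -8586/37 ≈ -232.05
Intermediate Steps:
Y(O, d) = 12 + 18*O (Y(O, d) = 3*(6*O + 4) = 3*(4 + 6*O) = 12 + 18*O)
Z = 264 (Z = 3*88 = 264)
j = 22/37 (j = 264/(12 + 18*(4*6)) = 264/(12 + 18*24) = 264/(12 + 432) = 264/444 = 264*(1/444) = 22/37 ≈ 0.59459)
(q(6, -3) + j)*(-27) = (8 + 22/37)*(-27) = (318/37)*(-27) = -8586/37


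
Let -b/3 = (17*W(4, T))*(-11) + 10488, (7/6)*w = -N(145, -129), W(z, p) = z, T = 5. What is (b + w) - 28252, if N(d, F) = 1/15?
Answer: -2011522/35 ≈ -57472.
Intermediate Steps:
N(d, F) = 1/15
w = -2/35 (w = 6*(-1*1/15)/7 = (6/7)*(-1/15) = -2/35 ≈ -0.057143)
b = -29220 (b = -3*((17*4)*(-11) + 10488) = -3*(68*(-11) + 10488) = -3*(-748 + 10488) = -3*9740 = -29220)
(b + w) - 28252 = (-29220 - 2/35) - 28252 = -1022702/35 - 28252 = -2011522/35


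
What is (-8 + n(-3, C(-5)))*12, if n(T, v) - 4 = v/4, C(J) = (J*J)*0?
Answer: -48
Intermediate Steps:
C(J) = 0 (C(J) = J**2*0 = 0)
n(T, v) = 4 + v/4
(-8 + n(-3, C(-5)))*12 = (-8 + (4 + (1/4)*0))*12 = (-8 + (4 + 0))*12 = (-8 + 4)*12 = -4*12 = -48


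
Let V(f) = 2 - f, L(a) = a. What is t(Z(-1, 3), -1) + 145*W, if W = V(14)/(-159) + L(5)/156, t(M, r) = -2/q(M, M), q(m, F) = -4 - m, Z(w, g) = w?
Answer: 134417/8268 ≈ 16.258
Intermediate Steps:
t(M, r) = -2/(-4 - M)
W = 889/8268 (W = (2 - 1*14)/(-159) + 5/156 = (2 - 14)*(-1/159) + 5*(1/156) = -12*(-1/159) + 5/156 = 4/53 + 5/156 = 889/8268 ≈ 0.10752)
t(Z(-1, 3), -1) + 145*W = 2/(4 - 1) + 145*(889/8268) = 2/3 + 128905/8268 = 2*(⅓) + 128905/8268 = ⅔ + 128905/8268 = 134417/8268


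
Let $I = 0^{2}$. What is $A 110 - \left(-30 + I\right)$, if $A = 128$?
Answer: $14110$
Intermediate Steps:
$I = 0$
$A 110 - \left(-30 + I\right) = 128 \cdot 110 + \left(30 - 0\right) = 14080 + \left(30 + 0\right) = 14080 + 30 = 14110$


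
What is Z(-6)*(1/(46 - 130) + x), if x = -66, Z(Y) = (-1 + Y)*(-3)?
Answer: -5545/4 ≈ -1386.3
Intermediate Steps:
Z(Y) = 3 - 3*Y
Z(-6)*(1/(46 - 130) + x) = (3 - 3*(-6))*(1/(46 - 130) - 66) = (3 + 18)*(1/(-84) - 66) = 21*(-1/84 - 66) = 21*(-5545/84) = -5545/4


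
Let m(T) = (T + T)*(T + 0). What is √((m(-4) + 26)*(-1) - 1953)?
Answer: I*√2011 ≈ 44.844*I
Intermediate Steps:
m(T) = 2*T² (m(T) = (2*T)*T = 2*T²)
√((m(-4) + 26)*(-1) - 1953) = √((2*(-4)² + 26)*(-1) - 1953) = √((2*16 + 26)*(-1) - 1953) = √((32 + 26)*(-1) - 1953) = √(58*(-1) - 1953) = √(-58 - 1953) = √(-2011) = I*√2011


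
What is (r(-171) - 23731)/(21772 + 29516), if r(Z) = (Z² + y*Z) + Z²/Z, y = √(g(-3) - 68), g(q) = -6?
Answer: 5339/51288 - 57*I*√74/17096 ≈ 0.1041 - 0.028681*I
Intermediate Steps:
y = I*√74 (y = √(-6 - 68) = √(-74) = I*√74 ≈ 8.6023*I)
r(Z) = Z + Z² + I*Z*√74 (r(Z) = (Z² + (I*√74)*Z) + Z²/Z = (Z² + I*Z*√74) + Z = Z + Z² + I*Z*√74)
(r(-171) - 23731)/(21772 + 29516) = (-171*(1 - 171 + I*√74) - 23731)/(21772 + 29516) = (-171*(-170 + I*√74) - 23731)/51288 = ((29070 - 171*I*√74) - 23731)*(1/51288) = (5339 - 171*I*√74)*(1/51288) = 5339/51288 - 57*I*√74/17096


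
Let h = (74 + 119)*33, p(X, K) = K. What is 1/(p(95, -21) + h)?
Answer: 1/6348 ≈ 0.00015753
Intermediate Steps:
h = 6369 (h = 193*33 = 6369)
1/(p(95, -21) + h) = 1/(-21 + 6369) = 1/6348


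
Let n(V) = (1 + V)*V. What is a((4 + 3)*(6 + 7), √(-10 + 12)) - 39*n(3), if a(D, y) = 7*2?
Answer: -454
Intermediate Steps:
n(V) = V*(1 + V)
a(D, y) = 14
a((4 + 3)*(6 + 7), √(-10 + 12)) - 39*n(3) = 14 - 117*(1 + 3) = 14 - 117*4 = 14 - 39*12 = 14 - 468 = -454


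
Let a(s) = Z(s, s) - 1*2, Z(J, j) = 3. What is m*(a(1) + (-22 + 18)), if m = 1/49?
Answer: -3/49 ≈ -0.061224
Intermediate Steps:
a(s) = 1 (a(s) = 3 - 1*2 = 3 - 2 = 1)
m = 1/49 ≈ 0.020408
m*(a(1) + (-22 + 18)) = (1 + (-22 + 18))/49 = (1 - 4)/49 = (1/49)*(-3) = -3/49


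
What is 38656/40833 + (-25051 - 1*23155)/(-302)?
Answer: 990034855/6165783 ≈ 160.57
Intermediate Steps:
38656/40833 + (-25051 - 1*23155)/(-302) = 38656*(1/40833) + (-25051 - 23155)*(-1/302) = 38656/40833 - 48206*(-1/302) = 38656/40833 + 24103/151 = 990034855/6165783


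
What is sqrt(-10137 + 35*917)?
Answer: sqrt(21958) ≈ 148.18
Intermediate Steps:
sqrt(-10137 + 35*917) = sqrt(-10137 + 32095) = sqrt(21958)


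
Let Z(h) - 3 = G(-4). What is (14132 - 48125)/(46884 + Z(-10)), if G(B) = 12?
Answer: -1259/1737 ≈ -0.72481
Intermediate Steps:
Z(h) = 15 (Z(h) = 3 + 12 = 15)
(14132 - 48125)/(46884 + Z(-10)) = (14132 - 48125)/(46884 + 15) = -33993/46899 = -33993*1/46899 = -1259/1737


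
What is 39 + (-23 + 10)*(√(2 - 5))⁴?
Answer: -78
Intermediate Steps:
39 + (-23 + 10)*(√(2 - 5))⁴ = 39 - 13*(√(-3))⁴ = 39 - 13*(I*√3)⁴ = 39 - 13*9 = 39 - 117 = -78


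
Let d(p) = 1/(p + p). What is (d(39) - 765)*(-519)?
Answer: 10322737/26 ≈ 3.9703e+5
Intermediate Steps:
d(p) = 1/(2*p)
(d(39) - 765)*(-519) = ((½)/39 - 765)*(-519) = ((½)*(1/39) - 765)*(-519) = (1/78 - 765)*(-519) = -59669/78*(-519) = 10322737/26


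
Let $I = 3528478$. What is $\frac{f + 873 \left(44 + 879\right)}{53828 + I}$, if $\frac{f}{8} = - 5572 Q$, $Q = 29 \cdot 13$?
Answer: $- \frac{1230721}{275562} \approx -4.4662$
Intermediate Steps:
$Q = 377$
$f = -16805152$ ($f = 8 \left(\left(-5572\right) 377\right) = 8 \left(-2100644\right) = -16805152$)
$\frac{f + 873 \left(44 + 879\right)}{53828 + I} = \frac{-16805152 + 873 \left(44 + 879\right)}{53828 + 3528478} = \frac{-16805152 + 873 \cdot 923}{3582306} = \left(-16805152 + 805779\right) \frac{1}{3582306} = \left(-15999373\right) \frac{1}{3582306} = - \frac{1230721}{275562}$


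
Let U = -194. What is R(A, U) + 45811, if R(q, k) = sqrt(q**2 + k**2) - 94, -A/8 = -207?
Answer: 45717 + 2*sqrt(694993) ≈ 47384.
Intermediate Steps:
A = 1656 (A = -8*(-207) = 1656)
R(q, k) = -94 + sqrt(k**2 + q**2) (R(q, k) = sqrt(k**2 + q**2) - 94 = -94 + sqrt(k**2 + q**2))
R(A, U) + 45811 = (-94 + sqrt((-194)**2 + 1656**2)) + 45811 = (-94 + sqrt(37636 + 2742336)) + 45811 = (-94 + sqrt(2779972)) + 45811 = (-94 + 2*sqrt(694993)) + 45811 = 45717 + 2*sqrt(694993)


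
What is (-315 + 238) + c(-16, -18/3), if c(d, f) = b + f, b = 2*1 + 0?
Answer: -81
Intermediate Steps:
b = 2 (b = 2 + 0 = 2)
c(d, f) = 2 + f
(-315 + 238) + c(-16, -18/3) = (-315 + 238) + (2 - 18/3) = -77 + (2 - 18*⅓) = -77 + (2 - 6) = -77 - 4 = -81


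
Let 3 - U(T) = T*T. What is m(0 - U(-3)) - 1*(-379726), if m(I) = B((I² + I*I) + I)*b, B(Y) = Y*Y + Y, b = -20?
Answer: 256486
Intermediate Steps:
U(T) = 3 - T² (U(T) = 3 - T*T = 3 - T²)
B(Y) = Y + Y² (B(Y) = Y² + Y = Y + Y²)
m(I) = -20*(I + 2*I²)*(1 + I + 2*I²) (m(I) = (((I² + I*I) + I)*(1 + ((I² + I*I) + I)))*(-20) = (((I² + I²) + I)*(1 + ((I² + I²) + I)))*(-20) = ((2*I² + I)*(1 + (2*I² + I)))*(-20) = ((I + 2*I²)*(1 + (I + 2*I²)))*(-20) = ((I + 2*I²)*(1 + I + 2*I²))*(-20) = -20*(I + 2*I²)*(1 + I + 2*I²))
m(0 - U(-3)) - 1*(-379726) = -20*(0 - (3 - 1*(-3)²))*(1 + 2*(0 - (3 - 1*(-3)²)))*(1 + (0 - (3 - 1*(-3)²))*(1 + 2*(0 - (3 - 1*(-3)²)))) - 1*(-379726) = -20*(0 - (3 - 1*9))*(1 + 2*(0 - (3 - 1*9)))*(1 + (0 - (3 - 1*9))*(1 + 2*(0 - (3 - 1*9)))) + 379726 = -20*(0 - (3 - 9))*(1 + 2*(0 - (3 - 9)))*(1 + (0 - (3 - 9))*(1 + 2*(0 - (3 - 9)))) + 379726 = -20*(0 - 1*(-6))*(1 + 2*(0 - 1*(-6)))*(1 + (0 - 1*(-6))*(1 + 2*(0 - 1*(-6)))) + 379726 = -20*(0 + 6)*(1 + 2*(0 + 6))*(1 + (0 + 6)*(1 + 2*(0 + 6))) + 379726 = -20*6*(1 + 2*6)*(1 + 6*(1 + 2*6)) + 379726 = -20*6*(1 + 12)*(1 + 6*(1 + 12)) + 379726 = -20*6*13*(1 + 6*13) + 379726 = -20*6*13*(1 + 78) + 379726 = -20*6*13*79 + 379726 = -123240 + 379726 = 256486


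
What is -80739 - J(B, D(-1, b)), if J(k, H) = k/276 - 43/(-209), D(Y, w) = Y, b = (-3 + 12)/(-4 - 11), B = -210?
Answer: -776219409/9614 ≈ -80739.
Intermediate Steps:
b = -⅗ (b = 9/(-15) = 9*(-1/15) = -⅗ ≈ -0.60000)
J(k, H) = 43/209 + k/276 (J(k, H) = k*(1/276) - 43*(-1/209) = k/276 + 43/209 = 43/209 + k/276)
-80739 - J(B, D(-1, b)) = -80739 - (43/209 + (1/276)*(-210)) = -80739 - (43/209 - 35/46) = -80739 - 1*(-5337/9614) = -80739 + 5337/9614 = -776219409/9614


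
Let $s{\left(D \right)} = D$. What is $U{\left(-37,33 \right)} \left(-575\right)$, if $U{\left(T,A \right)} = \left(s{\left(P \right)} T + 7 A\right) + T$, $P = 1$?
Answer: $-90275$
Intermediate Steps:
$U{\left(T,A \right)} = 2 T + 7 A$ ($U{\left(T,A \right)} = \left(1 T + 7 A\right) + T = \left(T + 7 A\right) + T = 2 T + 7 A$)
$U{\left(-37,33 \right)} \left(-575\right) = \left(2 \left(-37\right) + 7 \cdot 33\right) \left(-575\right) = \left(-74 + 231\right) \left(-575\right) = 157 \left(-575\right) = -90275$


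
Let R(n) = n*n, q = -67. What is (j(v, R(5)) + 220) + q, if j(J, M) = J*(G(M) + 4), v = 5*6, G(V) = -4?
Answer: 153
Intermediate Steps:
R(n) = n²
v = 30
j(J, M) = 0 (j(J, M) = J*(-4 + 4) = J*0 = 0)
(j(v, R(5)) + 220) + q = (0 + 220) - 67 = 220 - 67 = 153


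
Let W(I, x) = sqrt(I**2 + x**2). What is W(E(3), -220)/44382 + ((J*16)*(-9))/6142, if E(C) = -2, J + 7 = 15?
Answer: -576/3071 + sqrt(12101)/22191 ≈ -0.18260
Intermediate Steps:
J = 8 (J = -7 + 15 = 8)
W(E(3), -220)/44382 + ((J*16)*(-9))/6142 = sqrt((-2)**2 + (-220)**2)/44382 + ((8*16)*(-9))/6142 = sqrt(4 + 48400)*(1/44382) + (128*(-9))*(1/6142) = sqrt(48404)*(1/44382) - 1152*1/6142 = (2*sqrt(12101))*(1/44382) - 576/3071 = sqrt(12101)/22191 - 576/3071 = -576/3071 + sqrt(12101)/22191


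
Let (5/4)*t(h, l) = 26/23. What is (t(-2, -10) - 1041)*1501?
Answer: -179536111/115 ≈ -1.5612e+6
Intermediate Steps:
t(h, l) = 104/115 (t(h, l) = 4*(26/23)/5 = 4*(26*(1/23))/5 = (⅘)*(26/23) = 104/115)
(t(-2, -10) - 1041)*1501 = (104/115 - 1041)*1501 = -119611/115*1501 = -179536111/115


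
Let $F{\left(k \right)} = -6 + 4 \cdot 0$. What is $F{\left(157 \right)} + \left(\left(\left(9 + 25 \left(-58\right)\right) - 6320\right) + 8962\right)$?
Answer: $1195$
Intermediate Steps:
$F{\left(k \right)} = -6$ ($F{\left(k \right)} = -6 + 0 = -6$)
$F{\left(157 \right)} + \left(\left(\left(9 + 25 \left(-58\right)\right) - 6320\right) + 8962\right) = -6 + \left(\left(\left(9 + 25 \left(-58\right)\right) - 6320\right) + 8962\right) = -6 + \left(\left(\left(9 - 1450\right) - 6320\right) + 8962\right) = -6 + \left(\left(-1441 - 6320\right) + 8962\right) = -6 + \left(-7761 + 8962\right) = -6 + 1201 = 1195$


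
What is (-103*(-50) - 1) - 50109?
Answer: -44960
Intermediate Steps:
(-103*(-50) - 1) - 50109 = (5150 - 1) - 50109 = 5149 - 50109 = -44960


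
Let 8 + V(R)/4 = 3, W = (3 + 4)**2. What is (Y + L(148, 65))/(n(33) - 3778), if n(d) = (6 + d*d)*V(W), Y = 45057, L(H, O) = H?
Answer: -45205/25678 ≈ -1.7605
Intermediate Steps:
W = 49 (W = 7**2 = 49)
V(R) = -20 (V(R) = -32 + 4*3 = -32 + 12 = -20)
n(d) = -120 - 20*d**2 (n(d) = (6 + d*d)*(-20) = (6 + d**2)*(-20) = -120 - 20*d**2)
(Y + L(148, 65))/(n(33) - 3778) = (45057 + 148)/((-120 - 20*33**2) - 3778) = 45205/((-120 - 20*1089) - 3778) = 45205/((-120 - 21780) - 3778) = 45205/(-21900 - 3778) = 45205/(-25678) = 45205*(-1/25678) = -45205/25678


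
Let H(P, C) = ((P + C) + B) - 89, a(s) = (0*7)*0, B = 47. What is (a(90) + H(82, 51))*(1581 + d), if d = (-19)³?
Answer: -480298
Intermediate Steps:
a(s) = 0 (a(s) = 0*0 = 0)
d = -6859
H(P, C) = -42 + C + P (H(P, C) = ((P + C) + 47) - 89 = ((C + P) + 47) - 89 = (47 + C + P) - 89 = -42 + C + P)
(a(90) + H(82, 51))*(1581 + d) = (0 + (-42 + 51 + 82))*(1581 - 6859) = (0 + 91)*(-5278) = 91*(-5278) = -480298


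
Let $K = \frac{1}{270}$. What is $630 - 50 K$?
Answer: $\frac{17005}{27} \approx 629.81$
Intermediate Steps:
$K = \frac{1}{270} \approx 0.0037037$
$630 - 50 K = 630 - \frac{5}{27} = \frac{17005}{27}$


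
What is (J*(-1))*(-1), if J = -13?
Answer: -13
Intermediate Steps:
(J*(-1))*(-1) = -13*(-1)*(-1) = 13*(-1) = -13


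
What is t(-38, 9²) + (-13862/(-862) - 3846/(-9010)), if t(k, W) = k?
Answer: -41729922/1941655 ≈ -21.492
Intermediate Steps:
t(-38, 9²) + (-13862/(-862) - 3846/(-9010)) = -38 + (-13862/(-862) - 3846/(-9010)) = -38 + (-13862*(-1/862) - 3846*(-1/9010)) = -38 + (6931/431 + 1923/4505) = -38 + 32052968/1941655 = -41729922/1941655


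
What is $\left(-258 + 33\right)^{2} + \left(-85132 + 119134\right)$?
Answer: $84627$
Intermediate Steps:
$\left(-258 + 33\right)^{2} + \left(-85132 + 119134\right) = \left(-225\right)^{2} + 34002 = 50625 + 34002 = 84627$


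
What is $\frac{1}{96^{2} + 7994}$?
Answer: $\frac{1}{17210} \approx 5.8106 \cdot 10^{-5}$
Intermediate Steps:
$\frac{1}{96^{2} + 7994} = \frac{1}{9216 + 7994} = \frac{1}{17210}$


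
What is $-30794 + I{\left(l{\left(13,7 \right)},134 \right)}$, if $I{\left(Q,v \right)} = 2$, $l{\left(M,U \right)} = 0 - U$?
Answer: $-30792$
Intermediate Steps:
$l{\left(M,U \right)} = - U$
$-30794 + I{\left(l{\left(13,7 \right)},134 \right)} = -30794 + 2 = -30792$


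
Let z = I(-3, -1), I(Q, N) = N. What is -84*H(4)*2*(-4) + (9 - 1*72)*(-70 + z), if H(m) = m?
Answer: 7161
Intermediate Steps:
z = -1
-84*H(4)*2*(-4) + (9 - 1*72)*(-70 + z) = -84*4*2*(-4) + (9 - 1*72)*(-70 - 1) = -672*(-4) + (9 - 72)*(-71) = -84*(-32) - 63*(-71) = 2688 + 4473 = 7161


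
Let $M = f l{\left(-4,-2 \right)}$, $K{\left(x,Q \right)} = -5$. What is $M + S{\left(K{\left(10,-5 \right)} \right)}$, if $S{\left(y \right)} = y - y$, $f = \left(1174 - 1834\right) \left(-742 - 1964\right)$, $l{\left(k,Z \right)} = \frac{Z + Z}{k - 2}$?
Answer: $1190640$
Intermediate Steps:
$l{\left(k,Z \right)} = \frac{2 Z}{-2 + k}$
$f = 1785960$ ($f = \left(-660\right) \left(-2706\right) = 1785960$)
$S{\left(y \right)} = 0$
$M = 1190640$ ($M = 1785960 \cdot 2 \left(-2\right) \frac{1}{-2 - 4} = 1785960 \cdot 2 \left(-2\right) \frac{1}{-6} = 1785960 \cdot 2 \left(-2\right) \left(- \frac{1}{6}\right) = 1785960 \cdot \frac{2}{3} = 1190640$)
$M + S{\left(K{\left(10,-5 \right)} \right)} = 1190640 + 0 = 1190640$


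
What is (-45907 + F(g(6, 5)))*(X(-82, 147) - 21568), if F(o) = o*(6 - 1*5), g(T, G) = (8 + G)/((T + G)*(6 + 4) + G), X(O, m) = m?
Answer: 113087713932/115 ≈ 9.8337e+8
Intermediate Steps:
g(T, G) = (8 + G)/(10*T + 11*G) (g(T, G) = (8 + G)/((G + T)*10 + G) = (8 + G)/((10*G + 10*T) + G) = (8 + G)/(10*T + 11*G))
F(o) = o (F(o) = o*(6 - 5) = o*1 = o)
(-45907 + F(g(6, 5)))*(X(-82, 147) - 21568) = (-45907 + (8 + 5)/(10*6 + 11*5))*(147 - 21568) = (-45907 + 13/(60 + 55))*(-21421) = (-45907 + 13/115)*(-21421) = -5279292/115*(-21421) = 113087713932/115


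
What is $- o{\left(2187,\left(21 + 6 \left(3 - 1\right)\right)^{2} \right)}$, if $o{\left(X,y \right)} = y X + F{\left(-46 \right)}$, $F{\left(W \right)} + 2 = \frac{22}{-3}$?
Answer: $- \frac{7144901}{3} \approx -2.3816 \cdot 10^{6}$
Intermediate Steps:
$F{\left(W \right)} = - \frac{28}{3}$ ($F{\left(W \right)} = -2 + \frac{22}{-3} = -2 + 22 \left(- \frac{1}{3}\right) = -2 - \frac{22}{3} = - \frac{28}{3}$)
$o{\left(X,y \right)} = - \frac{28}{3} + X y$ ($o{\left(X,y \right)} = y X - \frac{28}{3} = X y - \frac{28}{3} = - \frac{28}{3} + X y$)
$- o{\left(2187,\left(21 + 6 \left(3 - 1\right)\right)^{2} \right)} = - (- \frac{28}{3} + 2187 \left(21 + 6 \left(3 - 1\right)\right)^{2}) = - (- \frac{28}{3} + 2187 \left(21 + 6 \cdot 2\right)^{2}) = - (- \frac{28}{3} + 2187 \left(21 + 12\right)^{2}) = - (- \frac{28}{3} + 2187 \cdot 33^{2}) = - (- \frac{28}{3} + 2187 \cdot 1089) = - (- \frac{28}{3} + 2381643) = \left(-1\right) \frac{7144901}{3} = - \frac{7144901}{3}$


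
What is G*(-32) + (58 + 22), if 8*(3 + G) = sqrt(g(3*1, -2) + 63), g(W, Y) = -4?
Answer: 176 - 4*sqrt(59) ≈ 145.28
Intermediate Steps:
G = -3 + sqrt(59)/8 (G = -3 + sqrt(-4 + 63)/8 = -3 + sqrt(59)/8 ≈ -2.0399)
G*(-32) + (58 + 22) = (-3 + sqrt(59)/8)*(-32) + (58 + 22) = (96 - 4*sqrt(59)) + 80 = 176 - 4*sqrt(59)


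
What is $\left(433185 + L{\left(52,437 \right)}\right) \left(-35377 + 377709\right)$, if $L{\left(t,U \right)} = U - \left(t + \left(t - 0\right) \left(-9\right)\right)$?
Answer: $148585096616$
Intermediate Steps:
$L{\left(t,U \right)} = U + 8 t$ ($L{\left(t,U \right)} = U - \left(t + \left(t + 0\right) \left(-9\right)\right) = U - \left(t + t \left(-9\right)\right) = U - \left(t - 9 t\right) = U - - 8 t = U + 8 t$)
$\left(433185 + L{\left(52,437 \right)}\right) \left(-35377 + 377709\right) = \left(433185 + \left(437 + 8 \cdot 52\right)\right) \left(-35377 + 377709\right) = \left(433185 + \left(437 + 416\right)\right) 342332 = \left(433185 + 853\right) 342332 = 434038 \cdot 342332 = 148585096616$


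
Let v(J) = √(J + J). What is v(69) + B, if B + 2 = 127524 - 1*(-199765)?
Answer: 327287 + √138 ≈ 3.2730e+5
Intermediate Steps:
B = 327287 (B = -2 + (127524 - 1*(-199765)) = -2 + (127524 + 199765) = -2 + 327289 = 327287)
v(J) = √2*√J (v(J) = √(2*J) = √2*√J)
v(69) + B = √2*√69 + 327287 = √138 + 327287 = 327287 + √138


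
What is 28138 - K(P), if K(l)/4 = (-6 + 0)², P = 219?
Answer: 27994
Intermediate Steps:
K(l) = 144 (K(l) = 4*(-6 + 0)² = 4*(-6)² = 4*36 = 144)
28138 - K(P) = 28138 - 1*144 = 28138 - 144 = 27994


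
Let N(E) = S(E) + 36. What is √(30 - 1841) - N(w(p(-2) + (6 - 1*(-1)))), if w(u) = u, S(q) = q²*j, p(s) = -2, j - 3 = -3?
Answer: -36 + I*√1811 ≈ -36.0 + 42.556*I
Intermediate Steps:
j = 0 (j = 3 - 3 = 0)
S(q) = 0 (S(q) = q²*0 = 0)
N(E) = 36 (N(E) = 0 + 36 = 36)
√(30 - 1841) - N(w(p(-2) + (6 - 1*(-1)))) = √(30 - 1841) - 1*36 = √(-1811) - 36 = I*√1811 - 36 = -36 + I*√1811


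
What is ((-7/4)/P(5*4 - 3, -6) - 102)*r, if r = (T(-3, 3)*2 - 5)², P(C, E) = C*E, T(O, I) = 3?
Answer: -41609/408 ≈ -101.98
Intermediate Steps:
r = 1 (r = (3*2 - 5)² = (6 - 5)² = 1² = 1)
((-7/4)/P(5*4 - 3, -6) - 102)*r = ((-7/4)/(((5*4 - 3)*(-6))) - 102)*1 = ((-7*¼)/(((20 - 3)*(-6))) - 102)*1 = (-7/(4*(17*(-6))) - 102)*1 = (-7/4/(-102) - 102)*1 = (-7/4*(-1/102) - 102)*1 = (7/408 - 102)*1 = -41609/408*1 = -41609/408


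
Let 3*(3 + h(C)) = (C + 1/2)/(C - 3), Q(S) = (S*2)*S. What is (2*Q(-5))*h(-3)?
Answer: -2575/9 ≈ -286.11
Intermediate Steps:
Q(S) = 2*S² (Q(S) = (2*S)*S = 2*S²)
h(C) = -3 + (½ + C)/(3*(-3 + C)) (h(C) = -3 + ((C + 1/2)/(C - 3))/3 = -3 + ((C + ½)/(-3 + C))/3 = -3 + ((½ + C)/(-3 + C))/3 = -3 + (½ + C)/(3*(-3 + C)))
(2*Q(-5))*h(-3) = (2*(2*(-5)²))*((55 - 16*(-3))/(6*(-3 - 3))) = (2*(2*25))*((⅙)*(55 + 48)/(-6)) = (2*50)*((⅙)*(-⅙)*103) = 100*(-103/36) = -2575/9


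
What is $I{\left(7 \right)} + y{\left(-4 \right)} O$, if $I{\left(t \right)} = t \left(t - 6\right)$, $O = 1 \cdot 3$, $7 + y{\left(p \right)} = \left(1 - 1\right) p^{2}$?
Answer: $-14$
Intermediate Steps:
$y{\left(p \right)} = -7$ ($y{\left(p \right)} = -7 + \left(1 - 1\right) p^{2} = -7 + 0 p^{2} = -7 + 0 = -7$)
$O = 3$
$I{\left(t \right)} = t \left(-6 + t\right)$
$I{\left(7 \right)} + y{\left(-4 \right)} O = 7 \left(-6 + 7\right) - 21 = 7 \cdot 1 - 21 = 7 - 21 = -14$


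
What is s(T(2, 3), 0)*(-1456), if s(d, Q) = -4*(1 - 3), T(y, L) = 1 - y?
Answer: -11648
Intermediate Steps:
s(d, Q) = 8 (s(d, Q) = -4*(-2) = 8)
s(T(2, 3), 0)*(-1456) = 8*(-1456) = -11648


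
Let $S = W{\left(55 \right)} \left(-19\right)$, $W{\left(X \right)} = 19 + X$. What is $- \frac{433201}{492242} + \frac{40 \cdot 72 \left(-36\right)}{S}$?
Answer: $\frac{25213284977}{346046126} \approx 72.861$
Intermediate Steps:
$S = -1406$ ($S = \left(19 + 55\right) \left(-19\right) = 74 \left(-19\right) = -1406$)
$- \frac{433201}{492242} + \frac{40 \cdot 72 \left(-36\right)}{S} = - \frac{433201}{492242} + \frac{40 \cdot 72 \left(-36\right)}{-1406} = \left(-433201\right) \frac{1}{492242} + 2880 \left(-36\right) \left(- \frac{1}{1406}\right) = - \frac{433201}{492242} - - \frac{51840}{703} = - \frac{433201}{492242} + \frac{51840}{703} = \frac{25213284977}{346046126}$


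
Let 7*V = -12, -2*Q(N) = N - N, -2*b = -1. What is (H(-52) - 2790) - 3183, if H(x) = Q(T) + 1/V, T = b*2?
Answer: -71683/12 ≈ -5973.6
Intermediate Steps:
b = ½ (b = -½*(-1) = ½ ≈ 0.50000)
T = 1 (T = (½)*2 = 1)
Q(N) = 0 (Q(N) = -(N - N)/2 = -½*0 = 0)
V = -12/7 (V = (⅐)*(-12) = -12/7 ≈ -1.7143)
H(x) = -7/12 (H(x) = 0 + 1/(-12/7) = 0 - 7/12 = -7/12)
(H(-52) - 2790) - 3183 = (-7/12 - 2790) - 3183 = -33487/12 - 3183 = -71683/12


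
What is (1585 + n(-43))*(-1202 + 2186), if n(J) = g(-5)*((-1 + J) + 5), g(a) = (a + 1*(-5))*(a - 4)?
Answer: -1894200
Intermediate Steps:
g(a) = (-5 + a)*(-4 + a) (g(a) = (a - 5)*(-4 + a) = (-5 + a)*(-4 + a))
n(J) = 360 + 90*J (n(J) = (20 + (-5)² - 9*(-5))*((-1 + J) + 5) = (20 + 25 + 45)*(4 + J) = 90*(4 + J) = 360 + 90*J)
(1585 + n(-43))*(-1202 + 2186) = (1585 + (360 + 90*(-43)))*(-1202 + 2186) = (1585 + (360 - 3870))*984 = (1585 - 3510)*984 = -1925*984 = -1894200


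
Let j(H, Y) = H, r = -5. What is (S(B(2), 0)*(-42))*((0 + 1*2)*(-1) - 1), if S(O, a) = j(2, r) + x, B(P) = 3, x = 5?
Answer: 882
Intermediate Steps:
S(O, a) = 7 (S(O, a) = 2 + 5 = 7)
(S(B(2), 0)*(-42))*((0 + 1*2)*(-1) - 1) = (7*(-42))*((0 + 1*2)*(-1) - 1) = -294*((0 + 2)*(-1) - 1) = -294*(2*(-1) - 1) = -294*(-2 - 1) = -294*(-3) = 882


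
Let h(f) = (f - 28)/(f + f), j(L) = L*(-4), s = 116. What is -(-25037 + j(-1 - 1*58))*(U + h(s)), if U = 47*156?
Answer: 5273659839/29 ≈ 1.8185e+8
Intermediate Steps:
j(L) = -4*L
U = 7332
h(f) = (-28 + f)/(2*f) (h(f) = (-28 + f)/((2*f)) = (-28 + f)*(1/(2*f)) = (-28 + f)/(2*f))
-(-25037 + j(-1 - 1*58))*(U + h(s)) = -(-25037 - 4*(-1 - 1*58))*(7332 + (1/2)*(-28 + 116)/116) = -(-25037 - 4*(-1 - 58))*(7332 + (1/2)*(1/116)*88) = -(-25037 - 4*(-59))*(7332 + 11/29) = -(-25037 + 236)*212639/29 = -(-24801)*212639/29 = -1*(-5273659839/29) = 5273659839/29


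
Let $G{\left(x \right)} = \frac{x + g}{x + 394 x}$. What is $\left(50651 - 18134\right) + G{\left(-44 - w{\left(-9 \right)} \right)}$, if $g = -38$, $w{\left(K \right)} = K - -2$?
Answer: $\frac{95047206}{2923} \approx 32517.0$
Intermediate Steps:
$w{\left(K \right)} = 2 + K$ ($w{\left(K \right)} = K + 2 = 2 + K$)
$G{\left(x \right)} = \frac{-38 + x}{395 x}$ ($G{\left(x \right)} = \frac{x - 38}{x + 394 x} = \frac{-38 + x}{395 x}$)
$\left(50651 - 18134\right) + G{\left(-44 - w{\left(-9 \right)} \right)} = \left(50651 - 18134\right) + \frac{-38 - 37}{395 \left(-44 - \left(2 - 9\right)\right)} = \left(50651 - 18134\right) + \frac{-38 - 37}{395 \left(-44 - -7\right)} = 32517 + \frac{-38 + \left(-44 + 7\right)}{395 \left(-44 + 7\right)} = 32517 + \frac{-38 - 37}{395 \left(-37\right)} = 32517 + \frac{1}{395} \left(- \frac{1}{37}\right) \left(-75\right) = 32517 + \frac{15}{2923} = \frac{95047206}{2923}$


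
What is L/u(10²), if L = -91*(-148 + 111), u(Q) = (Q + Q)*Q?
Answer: 3367/20000 ≈ 0.16835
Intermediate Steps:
u(Q) = 2*Q² (u(Q) = (2*Q)*Q = 2*Q²)
L = 3367 (L = -91*(-37) = 3367)
L/u(10²) = 3367/((2*(10²)²)) = 3367/((2*100²)) = 3367/((2*10000)) = 3367/20000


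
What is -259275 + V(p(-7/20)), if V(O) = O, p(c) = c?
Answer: -5185507/20 ≈ -2.5928e+5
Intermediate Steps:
-259275 + V(p(-7/20)) = -259275 - 7/20 = -5185507/20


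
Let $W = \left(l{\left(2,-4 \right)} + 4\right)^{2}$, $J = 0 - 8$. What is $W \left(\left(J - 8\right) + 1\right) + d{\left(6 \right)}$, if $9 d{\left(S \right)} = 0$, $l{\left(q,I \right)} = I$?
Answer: $0$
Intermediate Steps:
$d{\left(S \right)} = 0$ ($d{\left(S \right)} = \frac{1}{9} \cdot 0 = 0$)
$J = -8$ ($J = 0 - 8 = -8$)
$W = 0$ ($W = \left(-4 + 4\right)^{2} = 0^{2} = 0$)
$W \left(\left(J - 8\right) + 1\right) + d{\left(6 \right)} = 0 \left(\left(-8 - 8\right) + 1\right) + 0 = 0 \left(-16 + 1\right) + 0 = 0 \left(-15\right) + 0 = 0 + 0 = 0$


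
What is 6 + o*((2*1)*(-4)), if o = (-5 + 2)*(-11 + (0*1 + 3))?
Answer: -186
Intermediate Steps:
o = 24 (o = -3*(-11 + (0 + 3)) = -3*(-11 + 3) = -3*(-8) = 24)
6 + o*((2*1)*(-4)) = 6 + 24*((2*1)*(-4)) = 6 + 24*(2*(-4)) = 6 + 24*(-8) = 6 - 192 = -186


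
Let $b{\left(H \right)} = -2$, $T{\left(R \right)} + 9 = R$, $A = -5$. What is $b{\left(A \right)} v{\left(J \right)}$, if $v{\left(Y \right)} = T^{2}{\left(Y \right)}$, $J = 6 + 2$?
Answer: $-2$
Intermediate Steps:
$T{\left(R \right)} = -9 + R$
$J = 8$
$v{\left(Y \right)} = \left(-9 + Y\right)^{2}$
$b{\left(A \right)} v{\left(J \right)} = - 2 \left(-9 + 8\right)^{2} = - 2 \left(-1\right)^{2} = \left(-2\right) 1 = -2$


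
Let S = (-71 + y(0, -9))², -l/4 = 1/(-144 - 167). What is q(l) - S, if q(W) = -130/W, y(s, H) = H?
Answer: -33015/2 ≈ -16508.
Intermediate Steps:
l = 4/311 (l = -4/(-144 - 167) = -4/(-311) = -4*(-1/311) = 4/311 ≈ 0.012862)
S = 6400 (S = (-71 - 9)² = (-80)² = 6400)
q(l) - S = -130/4/311 - 1*6400 = -130*311/4 - 6400 = -20215/2 - 6400 = -33015/2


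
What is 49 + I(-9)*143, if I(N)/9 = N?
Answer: -11534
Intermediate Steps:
I(N) = 9*N
49 + I(-9)*143 = 49 + (9*(-9))*143 = 49 - 81*143 = 49 - 11583 = -11534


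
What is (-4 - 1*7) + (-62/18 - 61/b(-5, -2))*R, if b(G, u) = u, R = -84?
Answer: -6851/3 ≈ -2283.7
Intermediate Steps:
(-4 - 1*7) + (-62/18 - 61/b(-5, -2))*R = (-4 - 1*7) + (-62/18 - 61/(-2))*(-84) = (-4 - 7) + (-62*1/18 - 61*(-1/2))*(-84) = -11 + (-31/9 + 61/2)*(-84) = -11 + (487/18)*(-84) = -11 - 6818/3 = -6851/3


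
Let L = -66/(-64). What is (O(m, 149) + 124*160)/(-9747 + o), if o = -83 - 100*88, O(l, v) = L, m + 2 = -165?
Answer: -634913/596160 ≈ -1.0650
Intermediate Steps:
m = -167 (m = -2 - 165 = -167)
L = 33/32 (L = -66*(-1/64) = 33/32 ≈ 1.0313)
O(l, v) = 33/32
o = -8883 (o = -83 - 8800 = -8883)
(O(m, 149) + 124*160)/(-9747 + o) = (33/32 + 124*160)/(-9747 - 8883) = (33/32 + 19840)/(-18630) = (634913/32)*(-1/18630) = -634913/596160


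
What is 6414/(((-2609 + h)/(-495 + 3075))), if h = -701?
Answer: -1654812/331 ≈ -4999.4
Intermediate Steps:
6414/(((-2609 + h)/(-495 + 3075))) = 6414/(((-2609 - 701)/(-495 + 3075))) = 6414/((-3310/2580)) = 6414/((-3310*1/2580)) = 6414/(-331/258) = 6414*(-258/331) = -1654812/331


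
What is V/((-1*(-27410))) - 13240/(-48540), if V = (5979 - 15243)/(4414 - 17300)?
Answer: 58461091462/214307291505 ≈ 0.27279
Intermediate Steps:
V = 4632/6443 (V = -9264/(-12886) = -9264*(-1/12886) = 4632/6443 ≈ 0.71892)
V/((-1*(-27410))) - 13240/(-48540) = 4632/(6443*((-1*(-27410)))) - 13240/(-48540) = (4632/6443)/27410 - 13240*(-1/48540) = (4632/6443)*(1/27410) + 662/2427 = 2316/88301315 + 662/2427 = 58461091462/214307291505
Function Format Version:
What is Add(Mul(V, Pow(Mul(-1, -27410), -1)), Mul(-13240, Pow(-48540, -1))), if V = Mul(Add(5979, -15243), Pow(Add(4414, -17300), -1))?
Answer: Rational(58461091462, 214307291505) ≈ 0.27279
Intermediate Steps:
V = Rational(4632, 6443) (V = Mul(-9264, Pow(-12886, -1)) = Mul(-9264, Rational(-1, 12886)) = Rational(4632, 6443) ≈ 0.71892)
Add(Mul(V, Pow(Mul(-1, -27410), -1)), Mul(-13240, Pow(-48540, -1))) = Add(Mul(Rational(4632, 6443), Pow(Mul(-1, -27410), -1)), Mul(-13240, Pow(-48540, -1))) = Add(Mul(Rational(4632, 6443), Pow(27410, -1)), Mul(-13240, Rational(-1, 48540))) = Add(Mul(Rational(4632, 6443), Rational(1, 27410)), Rational(662, 2427)) = Add(Rational(2316, 88301315), Rational(662, 2427)) = Rational(58461091462, 214307291505)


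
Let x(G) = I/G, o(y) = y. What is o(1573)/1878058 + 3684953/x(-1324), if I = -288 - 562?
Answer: 20730351656253/3611650 ≈ 5.7399e+6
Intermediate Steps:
I = -850
x(G) = -850/G
o(1573)/1878058 + 3684953/x(-1324) = 1573/1878058 + 3684953/((-850/(-1324))) = 1573*(1/1878058) + 3684953/((-850*(-1/1324))) = 121/144466 + 3684953/(425/662) = 121/144466 + 3684953*(662/425) = 121/144466 + 2439438886/425 = 20730351656253/3611650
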